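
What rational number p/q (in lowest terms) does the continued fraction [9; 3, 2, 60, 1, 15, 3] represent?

195462/21049

a_0 = 9: 9/1
a_1 = 3: 28/3
a_2 = 2: 65/7
a_3 = 60: 3928/423
a_4 = 1: 3993/430
a_5 = 15: 63823/6873
a_6 = 3: 195462/21049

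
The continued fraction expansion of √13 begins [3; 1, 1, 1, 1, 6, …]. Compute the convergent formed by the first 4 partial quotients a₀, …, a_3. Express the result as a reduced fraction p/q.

Start with 1.
1 + 1/(1/1) = 1 + 1/1 = 2/1
1 + 1/(2/1) = 1 + 1/2 = 3/2
3 + 1/(3/2) = 3 + 2/3 = 11/3

11/3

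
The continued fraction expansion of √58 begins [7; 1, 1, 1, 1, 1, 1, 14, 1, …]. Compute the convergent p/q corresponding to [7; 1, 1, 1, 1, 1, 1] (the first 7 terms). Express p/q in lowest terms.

99/13

Compute successive convergents:
a_0 = 7: 7/1
a_1 = 1: 8/1
a_2 = 1: 15/2
a_3 = 1: 23/3
a_4 = 1: 38/5
a_5 = 1: 61/8
a_6 = 1: 99/13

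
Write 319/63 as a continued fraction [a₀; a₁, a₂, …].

Apply division with remainder until the remainder is 0:
⌊319/63⌋ = 5, remainder 4
⌊63/4⌋ = 15, remainder 3
⌊4/3⌋ = 1, remainder 1
⌊3/1⌋ = 3, remainder 0

[5; 15, 1, 3]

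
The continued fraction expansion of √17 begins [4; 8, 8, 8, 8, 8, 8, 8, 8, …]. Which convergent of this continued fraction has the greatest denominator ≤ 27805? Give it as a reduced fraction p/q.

List convergents until the denominator exceeds the bound:
a_0 = 4: 4/1  (≤ bound)
a_1 = 8: 33/8  (≤ bound)
a_2 = 8: 268/65  (≤ bound)
a_3 = 8: 2177/528  (≤ bound)
a_4 = 8: 17684/4289  (≤ bound)
a_5 = 8: 143649/34840  (> 27805, stop)

17684/4289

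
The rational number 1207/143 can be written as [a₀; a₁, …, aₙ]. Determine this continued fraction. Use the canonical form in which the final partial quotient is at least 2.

[8; 2, 3, 1, 2, 2, 2]

⌊1207/143⌋ = 8, remainder 63
⌊143/63⌋ = 2, remainder 17
⌊63/17⌋ = 3, remainder 12
⌊17/12⌋ = 1, remainder 5
⌊12/5⌋ = 2, remainder 2
⌊5/2⌋ = 2, remainder 1
⌊2/1⌋ = 2, remainder 0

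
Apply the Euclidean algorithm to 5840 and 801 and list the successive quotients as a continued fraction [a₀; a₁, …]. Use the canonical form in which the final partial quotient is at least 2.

Apply division with remainder until the remainder is 0:
5840 ÷ 801 → quotient 7, remainder 233
801 ÷ 233 → quotient 3, remainder 102
233 ÷ 102 → quotient 2, remainder 29
102 ÷ 29 → quotient 3, remainder 15
29 ÷ 15 → quotient 1, remainder 14
15 ÷ 14 → quotient 1, remainder 1
14 ÷ 1 → quotient 14, remainder 0

[7; 3, 2, 3, 1, 1, 14]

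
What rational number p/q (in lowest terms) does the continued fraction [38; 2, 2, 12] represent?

Start with 12.
2 + 1/(12/1) = 2 + 1/12 = 25/12
2 + 1/(25/12) = 2 + 12/25 = 62/25
38 + 1/(62/25) = 38 + 25/62 = 2381/62

2381/62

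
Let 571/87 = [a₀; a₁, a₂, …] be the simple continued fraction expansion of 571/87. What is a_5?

571 ÷ 87 → quotient 6, remainder 49
87 ÷ 49 → quotient 1, remainder 38
49 ÷ 38 → quotient 1, remainder 11
38 ÷ 11 → quotient 3, remainder 5
11 ÷ 5 → quotient 2, remainder 1
5 ÷ 1 → quotient 5, remainder 0

5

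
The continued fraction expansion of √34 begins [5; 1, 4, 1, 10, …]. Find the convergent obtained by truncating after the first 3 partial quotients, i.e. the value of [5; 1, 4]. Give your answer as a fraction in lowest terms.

Start with 4.
1 + 1/(4/1) = 1 + 1/4 = 5/4
5 + 1/(5/4) = 5 + 4/5 = 29/5

29/5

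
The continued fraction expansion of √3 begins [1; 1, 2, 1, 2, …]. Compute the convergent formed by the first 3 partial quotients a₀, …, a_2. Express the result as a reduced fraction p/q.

5/3

a_0 = 1: 1/1
a_1 = 1: 2/1
a_2 = 2: 5/3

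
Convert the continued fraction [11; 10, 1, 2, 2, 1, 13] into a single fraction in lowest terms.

16263/1466

Start with 13.
1 + 1/(13/1) = 1 + 1/13 = 14/13
2 + 1/(14/13) = 2 + 13/14 = 41/14
2 + 1/(41/14) = 2 + 14/41 = 96/41
1 + 1/(96/41) = 1 + 41/96 = 137/96
10 + 1/(137/96) = 10 + 96/137 = 1466/137
11 + 1/(1466/137) = 11 + 137/1466 = 16263/1466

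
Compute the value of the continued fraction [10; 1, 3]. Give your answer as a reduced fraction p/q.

43/4

a_0 = 10: 10/1
a_1 = 1: 11/1
a_2 = 3: 43/4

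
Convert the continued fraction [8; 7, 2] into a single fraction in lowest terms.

a_0 = 8: 8/1
a_1 = 7: 57/7
a_2 = 2: 122/15

122/15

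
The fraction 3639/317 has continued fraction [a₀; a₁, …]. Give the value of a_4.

2

Repeatedly divide and take the remainder:
3639 = 11·317 + 152, so a_0 = 11
317 = 2·152 + 13, so a_1 = 2
152 = 11·13 + 9, so a_2 = 11
13 = 1·9 + 4, so a_3 = 1
9 = 2·4 + 1, so a_4 = 2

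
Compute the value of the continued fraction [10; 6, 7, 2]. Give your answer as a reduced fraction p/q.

935/92

Build up convergents one term at a time:
a_0 = 10: 10/1
a_1 = 6: 61/6
a_2 = 7: 437/43
a_3 = 2: 935/92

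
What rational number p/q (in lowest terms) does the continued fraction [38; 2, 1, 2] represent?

Start with 2.
1 + 1/(2/1) = 1 + 1/2 = 3/2
2 + 1/(3/2) = 2 + 2/3 = 8/3
38 + 1/(8/3) = 38 + 3/8 = 307/8

307/8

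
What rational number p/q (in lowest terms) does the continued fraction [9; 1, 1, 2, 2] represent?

Start with 2.
2 + 1/(2/1) = 2 + 1/2 = 5/2
1 + 1/(5/2) = 1 + 2/5 = 7/5
1 + 1/(7/5) = 1 + 5/7 = 12/7
9 + 1/(12/7) = 9 + 7/12 = 115/12

115/12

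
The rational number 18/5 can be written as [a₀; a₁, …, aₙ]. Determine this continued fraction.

[3; 1, 1, 2]

18 ÷ 5 → quotient 3, remainder 3
5 ÷ 3 → quotient 1, remainder 2
3 ÷ 2 → quotient 1, remainder 1
2 ÷ 1 → quotient 2, remainder 0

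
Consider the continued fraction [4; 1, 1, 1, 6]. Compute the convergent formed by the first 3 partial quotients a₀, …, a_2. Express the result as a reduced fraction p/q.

a_0 = 4: 4/1
a_1 = 1: 5/1
a_2 = 1: 9/2

9/2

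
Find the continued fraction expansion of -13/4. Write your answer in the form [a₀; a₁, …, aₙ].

[-4; 1, 3]

-13 ÷ 4 → quotient -4, remainder 3
4 ÷ 3 → quotient 1, remainder 1
3 ÷ 1 → quotient 3, remainder 0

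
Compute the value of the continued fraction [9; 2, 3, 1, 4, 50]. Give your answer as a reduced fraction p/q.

Start with 50.
4 + 1/(50/1) = 4 + 1/50 = 201/50
1 + 1/(201/50) = 1 + 50/201 = 251/201
3 + 1/(251/201) = 3 + 201/251 = 954/251
2 + 1/(954/251) = 2 + 251/954 = 2159/954
9 + 1/(2159/954) = 9 + 954/2159 = 20385/2159

20385/2159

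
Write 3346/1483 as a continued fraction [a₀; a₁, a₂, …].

[2; 3, 1, 9, 3, 1, 2, 3]

3346 = 2·1483 + 380, so a_0 = 2
1483 = 3·380 + 343, so a_1 = 3
380 = 1·343 + 37, so a_2 = 1
343 = 9·37 + 10, so a_3 = 9
37 = 3·10 + 7, so a_4 = 3
10 = 1·7 + 3, so a_5 = 1
7 = 2·3 + 1, so a_6 = 2
3 = 3·1 + 0, so a_7 = 3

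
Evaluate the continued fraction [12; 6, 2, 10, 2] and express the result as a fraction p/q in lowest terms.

3464/285

a_0 = 12: 12/1
a_1 = 6: 73/6
a_2 = 2: 158/13
a_3 = 10: 1653/136
a_4 = 2: 3464/285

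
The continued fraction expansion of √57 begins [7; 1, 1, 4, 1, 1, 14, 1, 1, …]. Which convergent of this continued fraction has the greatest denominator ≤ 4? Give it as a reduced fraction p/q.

15/2

a_0 = 7: 7/1  (≤ bound)
a_1 = 1: 8/1  (≤ bound)
a_2 = 1: 15/2  (≤ bound)
a_3 = 4: 68/9  (> 4, stop)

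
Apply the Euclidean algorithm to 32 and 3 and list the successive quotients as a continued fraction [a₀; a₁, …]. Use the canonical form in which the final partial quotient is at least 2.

Apply division with remainder until the remainder is 0:
32 = 10·3 + 2, so a_0 = 10
3 = 1·2 + 1, so a_1 = 1
2 = 2·1 + 0, so a_2 = 2

[10; 1, 2]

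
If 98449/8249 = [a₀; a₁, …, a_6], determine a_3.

3

Repeatedly divide and take the remainder:
98449 ÷ 8249 → quotient 11, remainder 7710
8249 ÷ 7710 → quotient 1, remainder 539
7710 ÷ 539 → quotient 14, remainder 164
539 ÷ 164 → quotient 3, remainder 47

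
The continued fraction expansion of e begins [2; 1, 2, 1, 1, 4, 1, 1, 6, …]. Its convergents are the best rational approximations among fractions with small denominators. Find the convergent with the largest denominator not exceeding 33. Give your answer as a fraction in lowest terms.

87/32

List convergents until the denominator exceeds the bound:
a_0 = 2: 2/1  (≤ bound)
a_1 = 1: 3/1  (≤ bound)
a_2 = 2: 8/3  (≤ bound)
a_3 = 1: 11/4  (≤ bound)
a_4 = 1: 19/7  (≤ bound)
a_5 = 4: 87/32  (≤ bound)
a_6 = 1: 106/39  (> 33, stop)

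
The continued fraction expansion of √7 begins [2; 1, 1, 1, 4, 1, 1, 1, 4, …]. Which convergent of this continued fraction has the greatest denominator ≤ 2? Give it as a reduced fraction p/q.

5/2

List convergents until the denominator exceeds the bound:
a_0 = 2: 2/1  (≤ bound)
a_1 = 1: 3/1  (≤ bound)
a_2 = 1: 5/2  (≤ bound)
a_3 = 1: 8/3  (> 2, stop)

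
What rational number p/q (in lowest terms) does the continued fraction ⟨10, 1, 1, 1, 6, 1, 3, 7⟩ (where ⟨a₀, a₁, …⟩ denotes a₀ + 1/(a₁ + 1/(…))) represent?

Use the convergent recurrence hₖ = aₖ·hₖ₋₁ + hₖ₋₂ (and likewise for the denominators kₖ):
a_0 = 10: 10/1
a_1 = 1: 11/1
a_2 = 1: 21/2
a_3 = 1: 32/3
a_4 = 6: 213/20
a_5 = 1: 245/23
a_6 = 3: 948/89
a_7 = 7: 6881/646

6881/646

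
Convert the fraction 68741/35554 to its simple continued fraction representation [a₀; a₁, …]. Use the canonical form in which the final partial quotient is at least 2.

[1; 1, 14, 48, 3, 3, 1, 3]

Repeatedly divide and take the remainder:
⌊68741/35554⌋ = 1, remainder 33187
⌊35554/33187⌋ = 1, remainder 2367
⌊33187/2367⌋ = 14, remainder 49
⌊2367/49⌋ = 48, remainder 15
⌊49/15⌋ = 3, remainder 4
⌊15/4⌋ = 3, remainder 3
⌊4/3⌋ = 1, remainder 1
⌊3/1⌋ = 3, remainder 0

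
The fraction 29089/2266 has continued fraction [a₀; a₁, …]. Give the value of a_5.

2

29089 ÷ 2266 → quotient 12, remainder 1897
2266 ÷ 1897 → quotient 1, remainder 369
1897 ÷ 369 → quotient 5, remainder 52
369 ÷ 52 → quotient 7, remainder 5
52 ÷ 5 → quotient 10, remainder 2
5 ÷ 2 → quotient 2, remainder 1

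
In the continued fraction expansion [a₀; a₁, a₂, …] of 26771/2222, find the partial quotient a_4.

3

26771 = 12·2222 + 107, so a_0 = 12
2222 = 20·107 + 82, so a_1 = 20
107 = 1·82 + 25, so a_2 = 1
82 = 3·25 + 7, so a_3 = 3
25 = 3·7 + 4, so a_4 = 3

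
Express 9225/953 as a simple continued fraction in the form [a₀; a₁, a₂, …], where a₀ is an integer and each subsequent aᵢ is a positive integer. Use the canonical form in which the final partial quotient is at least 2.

9225 ÷ 953 → quotient 9, remainder 648
953 ÷ 648 → quotient 1, remainder 305
648 ÷ 305 → quotient 2, remainder 38
305 ÷ 38 → quotient 8, remainder 1
38 ÷ 1 → quotient 38, remainder 0

[9; 1, 2, 8, 38]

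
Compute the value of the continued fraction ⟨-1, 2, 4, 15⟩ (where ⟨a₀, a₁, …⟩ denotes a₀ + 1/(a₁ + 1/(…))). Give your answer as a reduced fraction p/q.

-76/137

Collapse the nested fraction from the inside out:
Start with 15.
4 + 1/(15/1) = 4 + 1/15 = 61/15
2 + 1/(61/15) = 2 + 15/61 = 137/61
-1 + 1/(137/61) = -1 + 61/137 = -76/137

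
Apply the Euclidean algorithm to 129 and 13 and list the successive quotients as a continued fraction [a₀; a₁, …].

129 = 9·13 + 12, so a_0 = 9
13 = 1·12 + 1, so a_1 = 1
12 = 12·1 + 0, so a_2 = 12

[9; 1, 12]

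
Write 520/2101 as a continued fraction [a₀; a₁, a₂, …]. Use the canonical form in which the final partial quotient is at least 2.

⌊520/2101⌋ = 0, remainder 520
⌊2101/520⌋ = 4, remainder 21
⌊520/21⌋ = 24, remainder 16
⌊21/16⌋ = 1, remainder 5
⌊16/5⌋ = 3, remainder 1
⌊5/1⌋ = 5, remainder 0

[0; 4, 24, 1, 3, 5]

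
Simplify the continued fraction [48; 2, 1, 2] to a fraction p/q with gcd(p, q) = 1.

387/8

Start with 2.
1 + 1/(2/1) = 1 + 1/2 = 3/2
2 + 1/(3/2) = 2 + 2/3 = 8/3
48 + 1/(8/3) = 48 + 3/8 = 387/8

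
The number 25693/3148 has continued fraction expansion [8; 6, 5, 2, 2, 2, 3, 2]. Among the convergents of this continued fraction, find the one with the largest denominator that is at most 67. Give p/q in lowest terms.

List convergents until the denominator exceeds the bound:
a_0 = 8: 8/1  (≤ bound)
a_1 = 6: 49/6  (≤ bound)
a_2 = 5: 253/31  (≤ bound)
a_3 = 2: 555/68  (> 67, stop)

253/31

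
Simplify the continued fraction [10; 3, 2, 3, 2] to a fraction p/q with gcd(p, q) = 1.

566/55

Start with 2.
3 + 1/(2/1) = 3 + 1/2 = 7/2
2 + 1/(7/2) = 2 + 2/7 = 16/7
3 + 1/(16/7) = 3 + 7/16 = 55/16
10 + 1/(55/16) = 10 + 16/55 = 566/55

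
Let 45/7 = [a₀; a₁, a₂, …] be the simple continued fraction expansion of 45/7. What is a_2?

3

Run the Euclidean algorithm, recording each quotient:
45 = 6·7 + 3, so a_0 = 6
7 = 2·3 + 1, so a_1 = 2
3 = 3·1 + 0, so a_2 = 3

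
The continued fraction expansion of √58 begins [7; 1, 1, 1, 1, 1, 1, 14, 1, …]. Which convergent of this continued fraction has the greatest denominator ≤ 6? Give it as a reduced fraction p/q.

38/5

a_0 = 7: 7/1  (≤ bound)
a_1 = 1: 8/1  (≤ bound)
a_2 = 1: 15/2  (≤ bound)
a_3 = 1: 23/3  (≤ bound)
a_4 = 1: 38/5  (≤ bound)
a_5 = 1: 61/8  (> 6, stop)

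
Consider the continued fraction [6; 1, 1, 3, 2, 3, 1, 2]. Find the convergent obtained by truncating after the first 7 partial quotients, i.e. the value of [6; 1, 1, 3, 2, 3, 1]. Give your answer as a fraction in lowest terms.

Build up convergents one term at a time:
a_0 = 6: 6/1
a_1 = 1: 7/1
a_2 = 1: 13/2
a_3 = 3: 46/7
a_4 = 2: 105/16
a_5 = 3: 361/55
a_6 = 1: 466/71

466/71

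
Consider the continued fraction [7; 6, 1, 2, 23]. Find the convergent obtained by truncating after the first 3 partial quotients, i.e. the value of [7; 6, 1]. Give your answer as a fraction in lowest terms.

Starting at the tail and folding back:
Start with 1.
6 + 1/(1/1) = 6 + 1/1 = 7/1
7 + 1/(7/1) = 7 + 1/7 = 50/7

50/7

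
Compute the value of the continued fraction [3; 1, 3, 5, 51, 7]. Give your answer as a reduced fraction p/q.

28387/7546

Build up convergents one term at a time:
a_0 = 3: 3/1
a_1 = 1: 4/1
a_2 = 3: 15/4
a_3 = 5: 79/21
a_4 = 51: 4044/1075
a_5 = 7: 28387/7546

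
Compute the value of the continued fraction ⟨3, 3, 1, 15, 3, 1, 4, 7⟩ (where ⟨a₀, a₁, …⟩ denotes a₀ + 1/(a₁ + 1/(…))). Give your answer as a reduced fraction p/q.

28553/8775

Collapse the nested fraction from the inside out:
Start with 7.
4 + 1/(7/1) = 4 + 1/7 = 29/7
1 + 1/(29/7) = 1 + 7/29 = 36/29
3 + 1/(36/29) = 3 + 29/36 = 137/36
15 + 1/(137/36) = 15 + 36/137 = 2091/137
1 + 1/(2091/137) = 1 + 137/2091 = 2228/2091
3 + 1/(2228/2091) = 3 + 2091/2228 = 8775/2228
3 + 1/(8775/2228) = 3 + 2228/8775 = 28553/8775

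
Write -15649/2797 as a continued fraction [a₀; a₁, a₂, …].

[-6; 2, 2, 7, 2, 11, 3]

Run the Euclidean algorithm, recording each quotient:
-15649 = -6·2797 + 1133, so a_0 = -6
2797 = 2·1133 + 531, so a_1 = 2
1133 = 2·531 + 71, so a_2 = 2
531 = 7·71 + 34, so a_3 = 7
71 = 2·34 + 3, so a_4 = 2
34 = 11·3 + 1, so a_5 = 11
3 = 3·1 + 0, so a_6 = 3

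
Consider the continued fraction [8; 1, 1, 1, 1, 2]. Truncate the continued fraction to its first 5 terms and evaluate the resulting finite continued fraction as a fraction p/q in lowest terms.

Use the convergent recurrence hₖ = aₖ·hₖ₋₁ + hₖ₋₂ (and likewise for the denominators kₖ):
a_0 = 8: 8/1
a_1 = 1: 9/1
a_2 = 1: 17/2
a_3 = 1: 26/3
a_4 = 1: 43/5

43/5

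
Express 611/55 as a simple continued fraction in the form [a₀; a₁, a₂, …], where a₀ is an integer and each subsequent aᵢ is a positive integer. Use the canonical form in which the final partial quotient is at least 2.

Run the Euclidean algorithm, recording each quotient:
611 ÷ 55 → quotient 11, remainder 6
55 ÷ 6 → quotient 9, remainder 1
6 ÷ 1 → quotient 6, remainder 0

[11; 9, 6]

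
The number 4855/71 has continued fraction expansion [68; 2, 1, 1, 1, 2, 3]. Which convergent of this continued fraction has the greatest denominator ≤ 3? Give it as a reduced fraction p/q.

205/3

a_0 = 68: 68/1  (≤ bound)
a_1 = 2: 137/2  (≤ bound)
a_2 = 1: 205/3  (≤ bound)
a_3 = 1: 342/5  (> 3, stop)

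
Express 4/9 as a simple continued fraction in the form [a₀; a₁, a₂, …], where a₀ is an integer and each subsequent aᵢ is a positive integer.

4 ÷ 9 → quotient 0, remainder 4
9 ÷ 4 → quotient 2, remainder 1
4 ÷ 1 → quotient 4, remainder 0

[0; 2, 4]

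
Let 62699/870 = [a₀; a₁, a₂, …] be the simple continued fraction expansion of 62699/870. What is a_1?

⌊62699/870⌋ = 72, remainder 59
⌊870/59⌋ = 14, remainder 44

14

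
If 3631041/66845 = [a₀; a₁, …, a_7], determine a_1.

3

Run the Euclidean algorithm, recording each quotient:
3631041 ÷ 66845 → quotient 54, remainder 21411
66845 ÷ 21411 → quotient 3, remainder 2612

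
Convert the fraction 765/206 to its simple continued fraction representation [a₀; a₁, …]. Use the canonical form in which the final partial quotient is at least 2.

[3; 1, 2, 2, 29]

⌊765/206⌋ = 3, remainder 147
⌊206/147⌋ = 1, remainder 59
⌊147/59⌋ = 2, remainder 29
⌊59/29⌋ = 2, remainder 1
⌊29/1⌋ = 29, remainder 0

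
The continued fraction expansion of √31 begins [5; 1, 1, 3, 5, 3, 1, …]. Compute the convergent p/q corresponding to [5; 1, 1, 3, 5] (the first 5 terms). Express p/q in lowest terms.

a_0 = 5: 5/1
a_1 = 1: 6/1
a_2 = 1: 11/2
a_3 = 3: 39/7
a_4 = 5: 206/37

206/37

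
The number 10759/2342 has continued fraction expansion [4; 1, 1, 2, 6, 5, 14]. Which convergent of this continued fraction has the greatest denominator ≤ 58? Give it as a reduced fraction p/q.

a_0 = 4: 4/1  (≤ bound)
a_1 = 1: 5/1  (≤ bound)
a_2 = 1: 9/2  (≤ bound)
a_3 = 2: 23/5  (≤ bound)
a_4 = 6: 147/32  (≤ bound)
a_5 = 5: 758/165  (> 58, stop)

147/32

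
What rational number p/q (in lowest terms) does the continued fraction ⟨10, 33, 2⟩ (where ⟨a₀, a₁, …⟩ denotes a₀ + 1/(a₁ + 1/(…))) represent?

Build up convergents one term at a time:
a_0 = 10: 10/1
a_1 = 33: 331/33
a_2 = 2: 672/67

672/67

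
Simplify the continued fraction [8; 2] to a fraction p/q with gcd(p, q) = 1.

Use the convergent recurrence hₖ = aₖ·hₖ₋₁ + hₖ₋₂ (and likewise for the denominators kₖ):
a_0 = 8: 8/1
a_1 = 2: 17/2

17/2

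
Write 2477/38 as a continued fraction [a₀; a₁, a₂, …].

2477 ÷ 38 → quotient 65, remainder 7
38 ÷ 7 → quotient 5, remainder 3
7 ÷ 3 → quotient 2, remainder 1
3 ÷ 1 → quotient 3, remainder 0

[65; 5, 2, 3]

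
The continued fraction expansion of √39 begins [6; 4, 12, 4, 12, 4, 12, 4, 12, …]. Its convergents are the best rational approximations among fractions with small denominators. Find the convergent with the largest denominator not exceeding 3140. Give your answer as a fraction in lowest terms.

15294/2449

a_0 = 6: 6/1  (≤ bound)
a_1 = 4: 25/4  (≤ bound)
a_2 = 12: 306/49  (≤ bound)
a_3 = 4: 1249/200  (≤ bound)
a_4 = 12: 15294/2449  (≤ bound)
a_5 = 4: 62425/9996  (> 3140, stop)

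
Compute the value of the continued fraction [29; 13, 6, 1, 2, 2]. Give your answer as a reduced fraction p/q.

Starting at the tail and folding back:
Start with 2.
2 + 1/(2/1) = 2 + 1/2 = 5/2
1 + 1/(5/2) = 1 + 2/5 = 7/5
6 + 1/(7/5) = 6 + 5/7 = 47/7
13 + 1/(47/7) = 13 + 7/47 = 618/47
29 + 1/(618/47) = 29 + 47/618 = 17969/618

17969/618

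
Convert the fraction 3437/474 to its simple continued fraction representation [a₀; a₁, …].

[7; 3, 1, 58, 2]

Run the Euclidean algorithm, recording each quotient:
3437 ÷ 474 → quotient 7, remainder 119
474 ÷ 119 → quotient 3, remainder 117
119 ÷ 117 → quotient 1, remainder 2
117 ÷ 2 → quotient 58, remainder 1
2 ÷ 1 → quotient 2, remainder 0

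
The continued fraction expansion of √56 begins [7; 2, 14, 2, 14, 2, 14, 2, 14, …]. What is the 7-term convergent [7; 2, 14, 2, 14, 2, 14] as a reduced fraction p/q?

194873/26041

Compute successive convergents:
a_0 = 7: 7/1
a_1 = 2: 15/2
a_2 = 14: 217/29
a_3 = 2: 449/60
a_4 = 14: 6503/869
a_5 = 2: 13455/1798
a_6 = 14: 194873/26041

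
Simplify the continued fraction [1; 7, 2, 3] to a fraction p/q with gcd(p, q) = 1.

59/52

a_0 = 1: 1/1
a_1 = 7: 8/7
a_2 = 2: 17/15
a_3 = 3: 59/52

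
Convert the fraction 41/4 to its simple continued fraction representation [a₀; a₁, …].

⌊41/4⌋ = 10, remainder 1
⌊4/1⌋ = 4, remainder 0

[10; 4]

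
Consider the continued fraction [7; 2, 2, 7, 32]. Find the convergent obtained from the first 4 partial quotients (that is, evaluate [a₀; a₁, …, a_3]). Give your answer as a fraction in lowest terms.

274/37

Work from the innermost term outward:
Start with 7.
2 + 1/(7/1) = 2 + 1/7 = 15/7
2 + 1/(15/7) = 2 + 7/15 = 37/15
7 + 1/(37/15) = 7 + 15/37 = 274/37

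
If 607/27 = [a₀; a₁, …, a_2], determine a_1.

⌊607/27⌋ = 22, remainder 13
⌊27/13⌋ = 2, remainder 1

2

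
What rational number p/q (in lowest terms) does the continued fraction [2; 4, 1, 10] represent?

a_0 = 2: 2/1
a_1 = 4: 9/4
a_2 = 1: 11/5
a_3 = 10: 119/54

119/54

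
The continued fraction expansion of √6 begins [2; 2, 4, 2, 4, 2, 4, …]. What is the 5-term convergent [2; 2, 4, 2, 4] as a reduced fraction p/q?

Start with 4.
2 + 1/(4/1) = 2 + 1/4 = 9/4
4 + 1/(9/4) = 4 + 4/9 = 40/9
2 + 1/(40/9) = 2 + 9/40 = 89/40
2 + 1/(89/40) = 2 + 40/89 = 218/89

218/89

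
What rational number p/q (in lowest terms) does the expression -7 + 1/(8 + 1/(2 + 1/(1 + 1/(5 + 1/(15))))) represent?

-14827/2155

Collapse the nested fraction from the inside out:
Start with 15.
5 + 1/(15/1) = 5 + 1/15 = 76/15
1 + 1/(76/15) = 1 + 15/76 = 91/76
2 + 1/(91/76) = 2 + 76/91 = 258/91
8 + 1/(258/91) = 8 + 91/258 = 2155/258
-7 + 1/(2155/258) = -7 + 258/2155 = -14827/2155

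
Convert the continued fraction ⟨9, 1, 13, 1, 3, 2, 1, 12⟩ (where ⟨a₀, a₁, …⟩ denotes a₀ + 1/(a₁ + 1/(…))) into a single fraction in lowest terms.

24205/2437

a_0 = 9: 9/1
a_1 = 1: 10/1
a_2 = 13: 139/14
a_3 = 1: 149/15
a_4 = 3: 586/59
a_5 = 2: 1321/133
a_6 = 1: 1907/192
a_7 = 12: 24205/2437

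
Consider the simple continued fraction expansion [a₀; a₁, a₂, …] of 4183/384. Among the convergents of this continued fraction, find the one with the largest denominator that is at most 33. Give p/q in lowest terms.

305/28

a_0 = 10: 10/1  (≤ bound)
a_1 = 1: 11/1  (≤ bound)
a_2 = 8: 98/9  (≤ bound)
a_3 = 2: 207/19  (≤ bound)
a_4 = 1: 305/28  (≤ bound)
a_5 = 2: 817/75  (> 33, stop)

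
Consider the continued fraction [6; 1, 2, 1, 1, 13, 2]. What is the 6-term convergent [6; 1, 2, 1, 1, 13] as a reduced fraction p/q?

638/95

Collapse the nested fraction from the inside out:
Start with 13.
1 + 1/(13/1) = 1 + 1/13 = 14/13
1 + 1/(14/13) = 1 + 13/14 = 27/14
2 + 1/(27/14) = 2 + 14/27 = 68/27
1 + 1/(68/27) = 1 + 27/68 = 95/68
6 + 1/(95/68) = 6 + 68/95 = 638/95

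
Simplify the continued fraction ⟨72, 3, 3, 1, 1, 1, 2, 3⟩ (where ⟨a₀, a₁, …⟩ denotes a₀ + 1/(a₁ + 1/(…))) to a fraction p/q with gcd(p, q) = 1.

a_0 = 72: 72/1
a_1 = 3: 217/3
a_2 = 3: 723/10
a_3 = 1: 940/13
a_4 = 1: 1663/23
a_5 = 1: 2603/36
a_6 = 2: 6869/95
a_7 = 3: 23210/321

23210/321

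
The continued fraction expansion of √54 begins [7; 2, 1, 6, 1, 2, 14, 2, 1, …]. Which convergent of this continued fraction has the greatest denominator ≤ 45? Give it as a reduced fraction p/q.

List convergents until the denominator exceeds the bound:
a_0 = 7: 7/1  (≤ bound)
a_1 = 2: 15/2  (≤ bound)
a_2 = 1: 22/3  (≤ bound)
a_3 = 6: 147/20  (≤ bound)
a_4 = 1: 169/23  (≤ bound)
a_5 = 2: 485/66  (> 45, stop)

169/23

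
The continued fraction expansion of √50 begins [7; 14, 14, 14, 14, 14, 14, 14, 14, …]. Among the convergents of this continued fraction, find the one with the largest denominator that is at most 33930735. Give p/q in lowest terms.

54608393/7722793

a_0 = 7: 7/1  (≤ bound)
a_1 = 14: 99/14  (≤ bound)
a_2 = 14: 1393/197  (≤ bound)
a_3 = 14: 19601/2772  (≤ bound)
a_4 = 14: 275807/39005  (≤ bound)
a_5 = 14: 3880899/548842  (≤ bound)
a_6 = 14: 54608393/7722793  (≤ bound)
a_7 = 14: 768398401/108667944  (> 33930735, stop)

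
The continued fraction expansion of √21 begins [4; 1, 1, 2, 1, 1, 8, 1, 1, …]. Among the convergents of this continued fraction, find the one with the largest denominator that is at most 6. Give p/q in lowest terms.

23/5

a_0 = 4: 4/1  (≤ bound)
a_1 = 1: 5/1  (≤ bound)
a_2 = 1: 9/2  (≤ bound)
a_3 = 2: 23/5  (≤ bound)
a_4 = 1: 32/7  (> 6, stop)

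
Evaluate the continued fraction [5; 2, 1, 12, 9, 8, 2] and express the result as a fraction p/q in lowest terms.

31737/5941

a_0 = 5: 5/1
a_1 = 2: 11/2
a_2 = 1: 16/3
a_3 = 12: 203/38
a_4 = 9: 1843/345
a_5 = 8: 14947/2798
a_6 = 2: 31737/5941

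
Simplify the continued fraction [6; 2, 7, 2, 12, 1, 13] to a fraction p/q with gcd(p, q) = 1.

38825/6002

a_0 = 6: 6/1
a_1 = 2: 13/2
a_2 = 7: 97/15
a_3 = 2: 207/32
a_4 = 12: 2581/399
a_5 = 1: 2788/431
a_6 = 13: 38825/6002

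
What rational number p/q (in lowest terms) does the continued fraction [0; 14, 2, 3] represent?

Start with 3.
2 + 1/(3/1) = 2 + 1/3 = 7/3
14 + 1/(7/3) = 14 + 3/7 = 101/7
0 + 1/(101/7) = 0 + 7/101 = 7/101

7/101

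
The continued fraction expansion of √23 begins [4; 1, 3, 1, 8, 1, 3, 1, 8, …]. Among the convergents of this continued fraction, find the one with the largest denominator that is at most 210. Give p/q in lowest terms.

916/191

List convergents until the denominator exceeds the bound:
a_0 = 4: 4/1  (≤ bound)
a_1 = 1: 5/1  (≤ bound)
a_2 = 3: 19/4  (≤ bound)
a_3 = 1: 24/5  (≤ bound)
a_4 = 8: 211/44  (≤ bound)
a_5 = 1: 235/49  (≤ bound)
a_6 = 3: 916/191  (≤ bound)
a_7 = 1: 1151/240  (> 210, stop)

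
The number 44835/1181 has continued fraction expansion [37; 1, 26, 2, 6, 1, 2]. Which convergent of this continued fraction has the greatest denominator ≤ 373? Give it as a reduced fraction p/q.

List convergents until the denominator exceeds the bound:
a_0 = 37: 37/1  (≤ bound)
a_1 = 1: 38/1  (≤ bound)
a_2 = 26: 1025/27  (≤ bound)
a_3 = 2: 2088/55  (≤ bound)
a_4 = 6: 13553/357  (≤ bound)
a_5 = 1: 15641/412  (> 373, stop)

13553/357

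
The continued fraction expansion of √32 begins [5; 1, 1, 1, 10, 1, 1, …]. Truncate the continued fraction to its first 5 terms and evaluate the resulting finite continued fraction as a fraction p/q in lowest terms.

181/32

a_0 = 5: 5/1
a_1 = 1: 6/1
a_2 = 1: 11/2
a_3 = 1: 17/3
a_4 = 10: 181/32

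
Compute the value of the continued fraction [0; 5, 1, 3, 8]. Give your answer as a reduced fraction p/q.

Use the convergent recurrence hₖ = aₖ·hₖ₋₁ + hₖ₋₂ (and likewise for the denominators kₖ):
a_0 = 0: 0/1
a_1 = 5: 1/5
a_2 = 1: 1/6
a_3 = 3: 4/23
a_4 = 8: 33/190

33/190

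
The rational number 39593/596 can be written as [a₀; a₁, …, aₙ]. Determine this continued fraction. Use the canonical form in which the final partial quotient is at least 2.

[66; 2, 3, 7, 2, 5]

39593 = 66·596 + 257, so a_0 = 66
596 = 2·257 + 82, so a_1 = 2
257 = 3·82 + 11, so a_2 = 3
82 = 7·11 + 5, so a_3 = 7
11 = 2·5 + 1, so a_4 = 2
5 = 5·1 + 0, so a_5 = 5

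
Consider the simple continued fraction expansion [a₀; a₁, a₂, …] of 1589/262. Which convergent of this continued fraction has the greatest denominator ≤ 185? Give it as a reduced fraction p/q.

a_0 = 6: 6/1  (≤ bound)
a_1 = 15: 91/15  (≤ bound)
a_2 = 2: 188/31  (≤ bound)
a_3 = 2: 467/77  (≤ bound)
a_4 = 3: 1589/262  (> 185, stop)

467/77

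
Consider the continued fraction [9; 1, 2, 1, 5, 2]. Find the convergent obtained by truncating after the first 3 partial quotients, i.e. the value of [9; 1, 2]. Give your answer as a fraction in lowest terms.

29/3

Start with 2.
1 + 1/(2/1) = 1 + 1/2 = 3/2
9 + 1/(3/2) = 9 + 2/3 = 29/3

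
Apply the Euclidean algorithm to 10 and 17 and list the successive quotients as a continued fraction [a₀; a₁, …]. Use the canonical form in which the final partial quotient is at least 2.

Apply division with remainder until the remainder is 0:
⌊10/17⌋ = 0, remainder 10
⌊17/10⌋ = 1, remainder 7
⌊10/7⌋ = 1, remainder 3
⌊7/3⌋ = 2, remainder 1
⌊3/1⌋ = 3, remainder 0

[0; 1, 1, 2, 3]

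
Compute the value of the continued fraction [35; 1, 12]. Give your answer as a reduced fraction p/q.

Start with 12.
1 + 1/(12/1) = 1 + 1/12 = 13/12
35 + 1/(13/12) = 35 + 12/13 = 467/13

467/13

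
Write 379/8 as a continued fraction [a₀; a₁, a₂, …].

379 = 47·8 + 3, so a_0 = 47
8 = 2·3 + 2, so a_1 = 2
3 = 1·2 + 1, so a_2 = 1
2 = 2·1 + 0, so a_3 = 2

[47; 2, 1, 2]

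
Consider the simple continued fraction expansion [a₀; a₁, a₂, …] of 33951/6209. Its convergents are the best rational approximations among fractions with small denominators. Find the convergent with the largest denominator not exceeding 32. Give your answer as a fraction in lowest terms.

82/15

a_0 = 5: 5/1  (≤ bound)
a_1 = 2: 11/2  (≤ bound)
a_2 = 7: 82/15  (≤ bound)
a_3 = 3: 257/47  (> 32, stop)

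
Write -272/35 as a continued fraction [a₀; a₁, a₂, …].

Apply division with remainder until the remainder is 0:
-272 ÷ 35 → quotient -8, remainder 8
35 ÷ 8 → quotient 4, remainder 3
8 ÷ 3 → quotient 2, remainder 2
3 ÷ 2 → quotient 1, remainder 1
2 ÷ 1 → quotient 2, remainder 0

[-8; 4, 2, 1, 2]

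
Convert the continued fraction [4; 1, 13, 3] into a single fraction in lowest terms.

212/43

Collapse the nested fraction from the inside out:
Start with 3.
13 + 1/(3/1) = 13 + 1/3 = 40/3
1 + 1/(40/3) = 1 + 3/40 = 43/40
4 + 1/(43/40) = 4 + 40/43 = 212/43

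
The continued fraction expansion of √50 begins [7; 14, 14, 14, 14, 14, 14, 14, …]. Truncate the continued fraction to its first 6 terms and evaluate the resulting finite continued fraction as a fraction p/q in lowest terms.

a_0 = 7: 7/1
a_1 = 14: 99/14
a_2 = 14: 1393/197
a_3 = 14: 19601/2772
a_4 = 14: 275807/39005
a_5 = 14: 3880899/548842

3880899/548842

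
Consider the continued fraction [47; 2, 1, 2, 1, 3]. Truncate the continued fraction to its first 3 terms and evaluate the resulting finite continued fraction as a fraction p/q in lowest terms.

Compute successive convergents:
a_0 = 47: 47/1
a_1 = 2: 95/2
a_2 = 1: 142/3

142/3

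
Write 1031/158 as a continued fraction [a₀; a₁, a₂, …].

Apply division with remainder until the remainder is 0:
1031 ÷ 158 → quotient 6, remainder 83
158 ÷ 83 → quotient 1, remainder 75
83 ÷ 75 → quotient 1, remainder 8
75 ÷ 8 → quotient 9, remainder 3
8 ÷ 3 → quotient 2, remainder 2
3 ÷ 2 → quotient 1, remainder 1
2 ÷ 1 → quotient 2, remainder 0

[6; 1, 1, 9, 2, 1, 2]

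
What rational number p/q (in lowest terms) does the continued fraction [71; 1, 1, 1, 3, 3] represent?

Build up convergents one term at a time:
a_0 = 71: 71/1
a_1 = 1: 72/1
a_2 = 1: 143/2
a_3 = 1: 215/3
a_4 = 3: 788/11
a_5 = 3: 2579/36

2579/36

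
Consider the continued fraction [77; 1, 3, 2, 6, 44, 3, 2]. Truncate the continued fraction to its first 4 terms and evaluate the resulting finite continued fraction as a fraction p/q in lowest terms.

700/9

a_0 = 77: 77/1
a_1 = 1: 78/1
a_2 = 3: 311/4
a_3 = 2: 700/9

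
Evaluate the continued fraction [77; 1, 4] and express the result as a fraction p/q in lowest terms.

a_0 = 77: 77/1
a_1 = 1: 78/1
a_2 = 4: 389/5

389/5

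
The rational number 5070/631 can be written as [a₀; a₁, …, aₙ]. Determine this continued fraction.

[8; 28, 1, 2, 7]

⌊5070/631⌋ = 8, remainder 22
⌊631/22⌋ = 28, remainder 15
⌊22/15⌋ = 1, remainder 7
⌊15/7⌋ = 2, remainder 1
⌊7/1⌋ = 7, remainder 0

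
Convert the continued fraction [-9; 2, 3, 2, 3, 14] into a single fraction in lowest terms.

Start with 14.
3 + 1/(14/1) = 3 + 1/14 = 43/14
2 + 1/(43/14) = 2 + 14/43 = 100/43
3 + 1/(100/43) = 3 + 43/100 = 343/100
2 + 1/(343/100) = 2 + 100/343 = 786/343
-9 + 1/(786/343) = -9 + 343/786 = -6731/786

-6731/786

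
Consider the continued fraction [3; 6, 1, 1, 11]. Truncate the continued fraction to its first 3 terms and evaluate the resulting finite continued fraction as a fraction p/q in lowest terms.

Compute successive convergents:
a_0 = 3: 3/1
a_1 = 6: 19/6
a_2 = 1: 22/7

22/7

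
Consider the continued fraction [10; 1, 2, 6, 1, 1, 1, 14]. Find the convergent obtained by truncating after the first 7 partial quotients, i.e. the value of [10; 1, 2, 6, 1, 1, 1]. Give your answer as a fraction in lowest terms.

Use the convergent recurrence hₖ = aₖ·hₖ₋₁ + hₖ₋₂ (and likewise for the denominators kₖ):
a_0 = 10: 10/1
a_1 = 1: 11/1
a_2 = 2: 32/3
a_3 = 6: 203/19
a_4 = 1: 235/22
a_5 = 1: 438/41
a_6 = 1: 673/63

673/63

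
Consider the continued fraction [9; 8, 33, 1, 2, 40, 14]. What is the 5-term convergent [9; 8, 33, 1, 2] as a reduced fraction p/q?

7400/811

Work from the innermost term outward:
Start with 2.
1 + 1/(2/1) = 1 + 1/2 = 3/2
33 + 1/(3/2) = 33 + 2/3 = 101/3
8 + 1/(101/3) = 8 + 3/101 = 811/101
9 + 1/(811/101) = 9 + 101/811 = 7400/811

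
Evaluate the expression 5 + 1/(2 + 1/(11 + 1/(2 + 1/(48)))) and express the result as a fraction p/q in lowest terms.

Work from the innermost term outward:
Start with 48.
2 + 1/(48/1) = 2 + 1/48 = 97/48
11 + 1/(97/48) = 11 + 48/97 = 1115/97
2 + 1/(1115/97) = 2 + 97/1115 = 2327/1115
5 + 1/(2327/1115) = 5 + 1115/2327 = 12750/2327

12750/2327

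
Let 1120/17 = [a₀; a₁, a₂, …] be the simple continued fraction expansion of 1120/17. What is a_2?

7

⌊1120/17⌋ = 65, remainder 15
⌊17/15⌋ = 1, remainder 2
⌊15/2⌋ = 7, remainder 1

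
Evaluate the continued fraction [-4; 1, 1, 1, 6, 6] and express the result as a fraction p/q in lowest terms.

-412/123

a_0 = -4: -4/1
a_1 = 1: -3/1
a_2 = 1: -7/2
a_3 = 1: -10/3
a_4 = 6: -67/20
a_5 = 6: -412/123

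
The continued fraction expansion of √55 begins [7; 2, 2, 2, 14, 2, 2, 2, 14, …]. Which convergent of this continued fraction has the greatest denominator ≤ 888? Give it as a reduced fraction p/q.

a_0 = 7: 7/1  (≤ bound)
a_1 = 2: 15/2  (≤ bound)
a_2 = 2: 37/5  (≤ bound)
a_3 = 2: 89/12  (≤ bound)
a_4 = 14: 1283/173  (≤ bound)
a_5 = 2: 2655/358  (≤ bound)
a_6 = 2: 6593/889  (> 888, stop)

2655/358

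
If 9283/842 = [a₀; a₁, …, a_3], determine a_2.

9283 ÷ 842 → quotient 11, remainder 21
842 ÷ 21 → quotient 40, remainder 2
21 ÷ 2 → quotient 10, remainder 1

10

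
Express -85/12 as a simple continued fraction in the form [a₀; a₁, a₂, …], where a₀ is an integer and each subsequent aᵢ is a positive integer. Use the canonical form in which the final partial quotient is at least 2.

Repeatedly divide and take the remainder:
-85 = -8·12 + 11, so a_0 = -8
12 = 1·11 + 1, so a_1 = 1
11 = 11·1 + 0, so a_2 = 11

[-8; 1, 11]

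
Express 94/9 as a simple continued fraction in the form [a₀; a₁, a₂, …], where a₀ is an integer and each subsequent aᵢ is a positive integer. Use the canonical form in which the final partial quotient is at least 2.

Apply division with remainder until the remainder is 0:
94 ÷ 9 → quotient 10, remainder 4
9 ÷ 4 → quotient 2, remainder 1
4 ÷ 1 → quotient 4, remainder 0

[10; 2, 4]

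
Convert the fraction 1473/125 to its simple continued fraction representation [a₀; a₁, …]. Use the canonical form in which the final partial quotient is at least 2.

[11; 1, 3, 1, 1, 1, 2, 3]

Run the Euclidean algorithm, recording each quotient:
1473 ÷ 125 → quotient 11, remainder 98
125 ÷ 98 → quotient 1, remainder 27
98 ÷ 27 → quotient 3, remainder 17
27 ÷ 17 → quotient 1, remainder 10
17 ÷ 10 → quotient 1, remainder 7
10 ÷ 7 → quotient 1, remainder 3
7 ÷ 3 → quotient 2, remainder 1
3 ÷ 1 → quotient 3, remainder 0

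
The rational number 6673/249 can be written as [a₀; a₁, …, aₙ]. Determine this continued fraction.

6673 = 26·249 + 199, so a_0 = 26
249 = 1·199 + 50, so a_1 = 1
199 = 3·50 + 49, so a_2 = 3
50 = 1·49 + 1, so a_3 = 1
49 = 49·1 + 0, so a_4 = 49

[26; 1, 3, 1, 49]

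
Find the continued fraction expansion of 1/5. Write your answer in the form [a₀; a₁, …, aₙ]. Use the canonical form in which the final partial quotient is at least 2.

[0; 5]

1 ÷ 5 → quotient 0, remainder 1
5 ÷ 1 → quotient 5, remainder 0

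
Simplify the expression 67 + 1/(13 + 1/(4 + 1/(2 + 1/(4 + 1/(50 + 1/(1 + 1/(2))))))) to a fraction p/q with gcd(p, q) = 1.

Compute successive convergents:
a_0 = 67: 67/1
a_1 = 13: 872/13
a_2 = 4: 3555/53
a_3 = 2: 7982/119
a_4 = 4: 35483/529
a_5 = 50: 1782132/26569
a_6 = 1: 1817615/27098
a_7 = 2: 5417362/80765

5417362/80765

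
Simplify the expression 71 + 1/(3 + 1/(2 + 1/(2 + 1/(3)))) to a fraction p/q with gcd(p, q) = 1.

4135/58

Start with 3.
2 + 1/(3/1) = 2 + 1/3 = 7/3
2 + 1/(7/3) = 2 + 3/7 = 17/7
3 + 1/(17/7) = 3 + 7/17 = 58/17
71 + 1/(58/17) = 71 + 17/58 = 4135/58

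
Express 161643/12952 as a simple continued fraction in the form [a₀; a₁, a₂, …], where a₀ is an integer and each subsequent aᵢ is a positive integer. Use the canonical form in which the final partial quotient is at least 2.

[12; 2, 12, 10, 12, 1, 3]

⌊161643/12952⌋ = 12, remainder 6219
⌊12952/6219⌋ = 2, remainder 514
⌊6219/514⌋ = 12, remainder 51
⌊514/51⌋ = 10, remainder 4
⌊51/4⌋ = 12, remainder 3
⌊4/3⌋ = 1, remainder 1
⌊3/1⌋ = 3, remainder 0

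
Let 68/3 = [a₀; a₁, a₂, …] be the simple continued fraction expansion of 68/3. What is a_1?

1

Repeatedly divide and take the remainder:
⌊68/3⌋ = 22, remainder 2
⌊3/2⌋ = 1, remainder 1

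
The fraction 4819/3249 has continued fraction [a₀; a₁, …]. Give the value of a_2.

⌊4819/3249⌋ = 1, remainder 1570
⌊3249/1570⌋ = 2, remainder 109
⌊1570/109⌋ = 14, remainder 44

14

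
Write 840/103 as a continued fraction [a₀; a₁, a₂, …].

[8; 6, 2, 3, 2]

Run the Euclidean algorithm, recording each quotient:
840 ÷ 103 → quotient 8, remainder 16
103 ÷ 16 → quotient 6, remainder 7
16 ÷ 7 → quotient 2, remainder 2
7 ÷ 2 → quotient 3, remainder 1
2 ÷ 1 → quotient 2, remainder 0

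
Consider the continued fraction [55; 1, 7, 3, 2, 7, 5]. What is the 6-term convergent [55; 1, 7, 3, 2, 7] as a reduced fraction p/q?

24084/431

Use the convergent recurrence hₖ = aₖ·hₖ₋₁ + hₖ₋₂ (and likewise for the denominators kₖ):
a_0 = 55: 55/1
a_1 = 1: 56/1
a_2 = 7: 447/8
a_3 = 3: 1397/25
a_4 = 2: 3241/58
a_5 = 7: 24084/431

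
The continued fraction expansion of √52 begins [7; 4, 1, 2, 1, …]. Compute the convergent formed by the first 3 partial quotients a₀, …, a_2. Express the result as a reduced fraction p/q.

36/5

Start with 1.
4 + 1/(1/1) = 4 + 1/1 = 5/1
7 + 1/(5/1) = 7 + 1/5 = 36/5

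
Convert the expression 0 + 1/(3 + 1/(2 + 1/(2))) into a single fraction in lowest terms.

5/17

Collapse the nested fraction from the inside out:
Start with 2.
2 + 1/(2/1) = 2 + 1/2 = 5/2
3 + 1/(5/2) = 3 + 2/5 = 17/5
0 + 1/(17/5) = 0 + 5/17 = 5/17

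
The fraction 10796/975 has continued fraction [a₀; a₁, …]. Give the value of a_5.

10796 = 11·975 + 71, so a_0 = 11
975 = 13·71 + 52, so a_1 = 13
71 = 1·52 + 19, so a_2 = 1
52 = 2·19 + 14, so a_3 = 2
19 = 1·14 + 5, so a_4 = 1
14 = 2·5 + 4, so a_5 = 2

2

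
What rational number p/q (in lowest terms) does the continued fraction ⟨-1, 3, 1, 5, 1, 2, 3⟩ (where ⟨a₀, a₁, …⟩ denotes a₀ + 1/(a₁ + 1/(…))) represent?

a_0 = -1: -1/1
a_1 = 3: -2/3
a_2 = 1: -3/4
a_3 = 5: -17/23
a_4 = 1: -20/27
a_5 = 2: -57/77
a_6 = 3: -191/258

-191/258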